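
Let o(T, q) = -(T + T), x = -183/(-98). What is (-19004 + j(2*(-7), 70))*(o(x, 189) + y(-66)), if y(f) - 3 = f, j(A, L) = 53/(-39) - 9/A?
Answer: 5655233375/4459 ≈ 1.2683e+6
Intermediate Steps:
j(A, L) = -53/39 - 9/A (j(A, L) = 53*(-1/39) - 9/A = -53/39 - 9/A)
x = 183/98 (x = -183*(-1/98) = 183/98 ≈ 1.8673)
o(T, q) = -2*T
y(f) = 3 + f
(-19004 + j(2*(-7), 70))*(o(x, 189) + y(-66)) = (-19004 + (-53/39 - 9/(2*(-7))))*(-2*183/98 + (3 - 66)) = (-19004 + (-53/39 - 9/(-14)))*(-183/49 - 63) = (-19004 + (-53/39 - 9*(-1/14)))*(-3270/49) = (-19004 + (-53/39 + 9/14))*(-3270/49) = (-19004 - 391/546)*(-3270/49) = -10376575/546*(-3270/49) = 5655233375/4459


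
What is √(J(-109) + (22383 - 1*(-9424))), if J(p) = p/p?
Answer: 8*√497 ≈ 178.35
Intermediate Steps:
J(p) = 1
√(J(-109) + (22383 - 1*(-9424))) = √(1 + (22383 - 1*(-9424))) = √(1 + (22383 + 9424)) = √(1 + 31807) = √31808 = 8*√497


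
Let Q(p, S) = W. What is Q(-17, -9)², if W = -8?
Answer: 64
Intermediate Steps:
Q(p, S) = -8
Q(-17, -9)² = (-8)² = 64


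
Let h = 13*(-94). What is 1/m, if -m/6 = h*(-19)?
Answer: -1/139308 ≈ -7.1783e-6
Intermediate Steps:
h = -1222
m = -139308 (m = -(-7332)*(-19) = -6*23218 = -139308)
1/m = 1/(-139308) = -1/139308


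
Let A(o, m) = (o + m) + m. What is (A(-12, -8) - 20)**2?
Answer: 2304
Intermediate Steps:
A(o, m) = o + 2*m (A(o, m) = (m + o) + m = o + 2*m)
(A(-12, -8) - 20)**2 = ((-12 + 2*(-8)) - 20)**2 = ((-12 - 16) - 20)**2 = (-28 - 20)**2 = (-48)**2 = 2304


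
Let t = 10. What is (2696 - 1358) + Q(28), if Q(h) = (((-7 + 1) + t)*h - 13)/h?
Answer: 37563/28 ≈ 1341.5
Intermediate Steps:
Q(h) = (-13 + 4*h)/h (Q(h) = (((-7 + 1) + 10)*h - 13)/h = ((-6 + 10)*h - 13)/h = (4*h - 13)/h = (-13 + 4*h)/h)
(2696 - 1358) + Q(28) = (2696 - 1358) + (4 - 13/28) = 1338 + (4 - 13*1/28) = 1338 + (4 - 13/28) = 1338 + 99/28 = 37563/28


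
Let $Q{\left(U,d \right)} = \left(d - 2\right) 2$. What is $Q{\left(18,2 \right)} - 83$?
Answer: $-83$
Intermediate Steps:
$Q{\left(U,d \right)} = -4 + 2 d$ ($Q{\left(U,d \right)} = \left(-2 + d\right) 2 = -4 + 2 d$)
$Q{\left(18,2 \right)} - 83 = \left(-4 + 2 \cdot 2\right) - 83 = \left(-4 + 4\right) - 83 = 0 - 83 = -83$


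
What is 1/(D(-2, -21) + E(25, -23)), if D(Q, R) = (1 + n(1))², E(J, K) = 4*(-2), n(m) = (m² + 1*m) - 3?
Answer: -⅛ ≈ -0.12500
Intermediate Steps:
n(m) = -3 + m + m² (n(m) = (m² + m) - 3 = (m + m²) - 3 = -3 + m + m²)
E(J, K) = -8
D(Q, R) = 0 (D(Q, R) = (1 + (-3 + 1 + 1²))² = (1 + (-3 + 1 + 1))² = (1 - 1)² = 0² = 0)
1/(D(-2, -21) + E(25, -23)) = 1/(0 - 8) = 1/(-8) = -⅛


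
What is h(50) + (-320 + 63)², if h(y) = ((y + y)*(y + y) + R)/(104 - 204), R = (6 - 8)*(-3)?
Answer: 3297447/50 ≈ 65949.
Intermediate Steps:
R = 6 (R = -2*(-3) = 6)
h(y) = -3/50 - y²/25 (h(y) = ((y + y)*(y + y) + 6)/(104 - 204) = ((2*y)*(2*y) + 6)/(-100) = (4*y² + 6)*(-1/100) = (6 + 4*y²)*(-1/100) = -3/50 - y²/25)
h(50) + (-320 + 63)² = (-3/50 - 1/25*50²) + (-320 + 63)² = (-3/50 - 1/25*2500) + (-257)² = (-3/50 - 100) + 66049 = -5003/50 + 66049 = 3297447/50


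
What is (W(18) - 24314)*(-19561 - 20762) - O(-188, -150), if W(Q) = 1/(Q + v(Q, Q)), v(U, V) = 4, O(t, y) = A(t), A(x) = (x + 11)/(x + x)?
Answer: 4054982330721/4136 ≈ 9.8041e+8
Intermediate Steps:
A(x) = (11 + x)/(2*x) (A(x) = (11 + x)/((2*x)) = (11 + x)*(1/(2*x)) = (11 + x)/(2*x))
O(t, y) = (11 + t)/(2*t)
W(Q) = 1/(4 + Q) (W(Q) = 1/(Q + 4) = 1/(4 + Q))
(W(18) - 24314)*(-19561 - 20762) - O(-188, -150) = (1/(4 + 18) - 24314)*(-19561 - 20762) - (11 - 188)/(2*(-188)) = (1/22 - 24314)*(-40323) - (-1)*(-177)/(2*188) = (1/22 - 24314)*(-40323) - 1*177/376 = -534907/22*(-40323) - 177/376 = 21569054961/22 - 177/376 = 4054982330721/4136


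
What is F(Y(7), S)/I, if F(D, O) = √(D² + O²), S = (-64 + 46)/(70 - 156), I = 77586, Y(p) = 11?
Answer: √223810/3336198 ≈ 0.00014180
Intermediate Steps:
S = 9/43 (S = -18/(-86) = -18*(-1/86) = 9/43 ≈ 0.20930)
F(Y(7), S)/I = √(11² + (9/43)²)/77586 = √(121 + 81/1849)*(1/77586) = √(223810/1849)*(1/77586) = (√223810/43)*(1/77586) = √223810/3336198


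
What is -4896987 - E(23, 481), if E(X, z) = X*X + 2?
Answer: -4897518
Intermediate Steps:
E(X, z) = 2 + X**2 (E(X, z) = X**2 + 2 = 2 + X**2)
-4896987 - E(23, 481) = -4896987 - (2 + 23**2) = -4896987 - (2 + 529) = -4896987 - 1*531 = -4896987 - 531 = -4897518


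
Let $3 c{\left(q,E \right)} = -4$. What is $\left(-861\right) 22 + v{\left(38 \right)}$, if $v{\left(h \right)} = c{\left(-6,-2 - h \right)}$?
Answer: $- \frac{56830}{3} \approx -18943.0$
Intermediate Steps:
$c{\left(q,E \right)} = - \frac{4}{3}$ ($c{\left(q,E \right)} = \frac{1}{3} \left(-4\right) = - \frac{4}{3}$)
$v{\left(h \right)} = - \frac{4}{3}$
$\left(-861\right) 22 + v{\left(38 \right)} = \left(-861\right) 22 - \frac{4}{3} = -18942 - \frac{4}{3} = - \frac{56830}{3}$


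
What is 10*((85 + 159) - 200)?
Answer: 440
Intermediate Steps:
10*((85 + 159) - 200) = 10*(244 - 200) = 10*44 = 440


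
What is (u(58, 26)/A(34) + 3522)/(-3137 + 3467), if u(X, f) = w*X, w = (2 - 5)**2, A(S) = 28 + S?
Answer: 36481/3410 ≈ 10.698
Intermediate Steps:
w = 9 (w = (-3)**2 = 9)
u(X, f) = 9*X
(u(58, 26)/A(34) + 3522)/(-3137 + 3467) = ((9*58)/(28 + 34) + 3522)/(-3137 + 3467) = (522/62 + 3522)/330 = (522*(1/62) + 3522)*(1/330) = (261/31 + 3522)*(1/330) = (109443/31)*(1/330) = 36481/3410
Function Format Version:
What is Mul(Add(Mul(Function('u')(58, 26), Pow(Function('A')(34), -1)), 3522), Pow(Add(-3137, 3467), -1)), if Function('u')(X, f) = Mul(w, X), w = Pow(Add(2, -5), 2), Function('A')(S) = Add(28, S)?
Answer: Rational(36481, 3410) ≈ 10.698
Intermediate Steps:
w = 9 (w = Pow(-3, 2) = 9)
Function('u')(X, f) = Mul(9, X)
Mul(Add(Mul(Function('u')(58, 26), Pow(Function('A')(34), -1)), 3522), Pow(Add(-3137, 3467), -1)) = Mul(Add(Mul(Mul(9, 58), Pow(Add(28, 34), -1)), 3522), Pow(Add(-3137, 3467), -1)) = Mul(Add(Mul(522, Pow(62, -1)), 3522), Pow(330, -1)) = Mul(Add(Mul(522, Rational(1, 62)), 3522), Rational(1, 330)) = Mul(Add(Rational(261, 31), 3522), Rational(1, 330)) = Mul(Rational(109443, 31), Rational(1, 330)) = Rational(36481, 3410)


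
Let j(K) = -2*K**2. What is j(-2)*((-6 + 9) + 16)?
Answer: -152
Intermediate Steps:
j(-2)*((-6 + 9) + 16) = (-2*(-2)**2)*((-6 + 9) + 16) = (-2*4)*(3 + 16) = -8*19 = -152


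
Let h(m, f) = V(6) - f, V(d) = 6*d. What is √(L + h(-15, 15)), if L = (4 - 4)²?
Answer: √21 ≈ 4.5826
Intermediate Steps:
h(m, f) = 36 - f (h(m, f) = 6*6 - f = 36 - f)
L = 0 (L = 0² = 0)
√(L + h(-15, 15)) = √(0 + (36 - 1*15)) = √(0 + (36 - 15)) = √(0 + 21) = √21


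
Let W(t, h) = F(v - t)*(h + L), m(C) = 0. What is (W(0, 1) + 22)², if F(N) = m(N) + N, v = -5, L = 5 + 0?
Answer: 64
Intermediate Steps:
L = 5
F(N) = N (F(N) = 0 + N = N)
W(t, h) = (-5 - t)*(5 + h) (W(t, h) = (-5 - t)*(h + 5) = (-5 - t)*(5 + h))
(W(0, 1) + 22)² = (-(5 + 1)*(5 + 0) + 22)² = (-1*6*5 + 22)² = (-30 + 22)² = (-8)² = 64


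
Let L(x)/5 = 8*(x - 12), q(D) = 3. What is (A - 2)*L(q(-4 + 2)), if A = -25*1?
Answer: 9720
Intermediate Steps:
L(x) = -480 + 40*x (L(x) = 5*(8*(x - 12)) = 5*(8*(-12 + x)) = 5*(-96 + 8*x) = -480 + 40*x)
A = -25
(A - 2)*L(q(-4 + 2)) = (-25 - 2)*(-480 + 40*3) = -27*(-480 + 120) = -27*(-360) = 9720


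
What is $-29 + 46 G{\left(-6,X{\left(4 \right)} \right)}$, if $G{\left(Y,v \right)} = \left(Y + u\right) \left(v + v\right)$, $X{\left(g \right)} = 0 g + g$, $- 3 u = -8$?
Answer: $- \frac{3767}{3} \approx -1255.7$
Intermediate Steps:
$u = \frac{8}{3}$ ($u = \left(- \frac{1}{3}\right) \left(-8\right) = \frac{8}{3} \approx 2.6667$)
$X{\left(g \right)} = g$ ($X{\left(g \right)} = 0 + g = g$)
$G{\left(Y,v \right)} = 2 v \left(\frac{8}{3} + Y\right)$ ($G{\left(Y,v \right)} = \left(Y + \frac{8}{3}\right) \left(v + v\right) = \left(\frac{8}{3} + Y\right) 2 v = 2 v \left(\frac{8}{3} + Y\right)$)
$-29 + 46 G{\left(-6,X{\left(4 \right)} \right)} = -29 + 46 \cdot \frac{2}{3} \cdot 4 \left(8 + 3 \left(-6\right)\right) = -29 + 46 \cdot \frac{2}{3} \cdot 4 \left(8 - 18\right) = -29 + 46 \cdot \frac{2}{3} \cdot 4 \left(-10\right) = -29 + 46 \left(- \frac{80}{3}\right) = -29 - \frac{3680}{3} = - \frac{3767}{3}$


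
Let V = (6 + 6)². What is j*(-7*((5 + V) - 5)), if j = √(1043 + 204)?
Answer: -1008*√1247 ≈ -35595.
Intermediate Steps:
V = 144 (V = 12² = 144)
j = √1247 ≈ 35.313
j*(-7*((5 + V) - 5)) = √1247*(-7*((5 + 144) - 5)) = √1247*(-7*(149 - 5)) = √1247*(-7*144) = √1247*(-1008) = -1008*√1247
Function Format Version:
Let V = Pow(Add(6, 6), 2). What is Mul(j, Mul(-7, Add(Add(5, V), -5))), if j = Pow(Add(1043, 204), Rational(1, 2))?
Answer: Mul(-1008, Pow(1247, Rational(1, 2))) ≈ -35595.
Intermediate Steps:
V = 144 (V = Pow(12, 2) = 144)
j = Pow(1247, Rational(1, 2)) ≈ 35.313
Mul(j, Mul(-7, Add(Add(5, V), -5))) = Mul(Pow(1247, Rational(1, 2)), Mul(-7, Add(Add(5, 144), -5))) = Mul(Pow(1247, Rational(1, 2)), Mul(-7, Add(149, -5))) = Mul(Pow(1247, Rational(1, 2)), Mul(-7, 144)) = Mul(Pow(1247, Rational(1, 2)), -1008) = Mul(-1008, Pow(1247, Rational(1, 2)))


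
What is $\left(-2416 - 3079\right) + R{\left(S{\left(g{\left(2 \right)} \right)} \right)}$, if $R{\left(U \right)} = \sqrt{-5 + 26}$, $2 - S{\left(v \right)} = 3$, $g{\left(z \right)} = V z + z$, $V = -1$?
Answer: $-5495 + \sqrt{21} \approx -5490.4$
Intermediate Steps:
$g{\left(z \right)} = 0$ ($g{\left(z \right)} = - z + z = 0$)
$S{\left(v \right)} = -1$ ($S{\left(v \right)} = 2 - 3 = -1$)
$R{\left(U \right)} = \sqrt{21}$
$\left(-2416 - 3079\right) + R{\left(S{\left(g{\left(2 \right)} \right)} \right)} = \left(-2416 - 3079\right) + \sqrt{21} = -5495 + \sqrt{21}$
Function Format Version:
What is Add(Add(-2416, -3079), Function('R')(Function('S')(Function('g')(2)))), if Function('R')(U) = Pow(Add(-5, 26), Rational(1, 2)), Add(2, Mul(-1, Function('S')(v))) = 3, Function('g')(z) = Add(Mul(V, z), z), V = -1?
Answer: Add(-5495, Pow(21, Rational(1, 2))) ≈ -5490.4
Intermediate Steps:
Function('g')(z) = 0 (Function('g')(z) = Add(Mul(-1, z), z) = 0)
Function('S')(v) = -1 (Function('S')(v) = Add(2, Mul(-1, 3)) = Add(2, -3) = -1)
Function('R')(U) = Pow(21, Rational(1, 2))
Add(Add(-2416, -3079), Function('R')(Function('S')(Function('g')(2)))) = Add(Add(-2416, -3079), Pow(21, Rational(1, 2))) = Add(-5495, Pow(21, Rational(1, 2)))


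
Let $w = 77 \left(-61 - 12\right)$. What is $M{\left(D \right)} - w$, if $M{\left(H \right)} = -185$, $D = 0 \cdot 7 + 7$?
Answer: $5436$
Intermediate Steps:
$w = -5621$ ($w = 77 \left(-73\right) = -5621$)
$D = 7$ ($D = 0 + 7 = 7$)
$M{\left(D \right)} - w = -185 - -5621 = -185 + 5621 = 5436$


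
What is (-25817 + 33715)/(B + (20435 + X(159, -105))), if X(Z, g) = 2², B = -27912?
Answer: -7898/7473 ≈ -1.0569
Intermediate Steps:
X(Z, g) = 4
(-25817 + 33715)/(B + (20435 + X(159, -105))) = (-25817 + 33715)/(-27912 + (20435 + 4)) = 7898/(-27912 + 20439) = 7898/(-7473) = 7898*(-1/7473) = -7898/7473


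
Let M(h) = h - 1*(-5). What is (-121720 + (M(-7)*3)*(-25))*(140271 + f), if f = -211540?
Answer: 8664172330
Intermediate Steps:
M(h) = 5 + h (M(h) = h + 5 = 5 + h)
(-121720 + (M(-7)*3)*(-25))*(140271 + f) = (-121720 + ((5 - 7)*3)*(-25))*(140271 - 211540) = (-121720 - 2*3*(-25))*(-71269) = (-121720 - 6*(-25))*(-71269) = (-121720 + 150)*(-71269) = -121570*(-71269) = 8664172330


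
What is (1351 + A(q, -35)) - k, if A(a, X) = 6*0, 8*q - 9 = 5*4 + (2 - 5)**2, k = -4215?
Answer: 5566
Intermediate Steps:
q = 19/4 (q = 9/8 + (5*4 + (2 - 5)**2)/8 = 9/8 + (20 + (-3)**2)/8 = 9/8 + (20 + 9)/8 = 9/8 + (1/8)*29 = 9/8 + 29/8 = 19/4 ≈ 4.7500)
A(a, X) = 0
(1351 + A(q, -35)) - k = (1351 + 0) - 1*(-4215) = 1351 + 4215 = 5566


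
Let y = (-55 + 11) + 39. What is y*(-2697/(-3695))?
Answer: -2697/739 ≈ -3.6495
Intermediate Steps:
y = -5 (y = -44 + 39 = -5)
y*(-2697/(-3695)) = -(-13485)/(-3695) = -(-13485)*(-1)/3695 = -5*2697/3695 = -2697/739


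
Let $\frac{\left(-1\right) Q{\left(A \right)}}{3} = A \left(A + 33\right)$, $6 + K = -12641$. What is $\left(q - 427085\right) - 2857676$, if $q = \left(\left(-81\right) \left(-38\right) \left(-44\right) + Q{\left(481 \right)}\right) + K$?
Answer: $-4174542$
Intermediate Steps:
$K = -12647$ ($K = -6 - 12641 = -12647$)
$Q{\left(A \right)} = - 3 A \left(33 + A\right)$ ($Q{\left(A \right)} = - 3 A \left(A + 33\right) = - 3 A \left(33 + A\right)$)
$q = -889781$ ($q = \left(\left(-81\right) \left(-38\right) \left(-44\right) - 1443 \left(33 + 481\right)\right) - 12647 = \left(3078 \left(-44\right) - 1443 \cdot 514\right) - 12647 = \left(-135432 - 741702\right) - 12647 = -877134 - 12647 = -889781$)
$\left(q - 427085\right) - 2857676 = \left(-889781 - 427085\right) - 2857676 = -1316866 - 2857676 = -4174542$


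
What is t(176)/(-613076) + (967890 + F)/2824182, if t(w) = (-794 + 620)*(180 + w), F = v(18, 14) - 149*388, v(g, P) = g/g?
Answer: 183222180703/432859550958 ≈ 0.42328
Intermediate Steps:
v(g, P) = 1
F = -57811 (F = 1 - 149*388 = 1 - 57812 = -57811)
t(w) = -31320 - 174*w (t(w) = -174*(180 + w) = -31320 - 174*w)
t(176)/(-613076) + (967890 + F)/2824182 = (-31320 - 174*176)/(-613076) + (967890 - 57811)/2824182 = (-31320 - 30624)*(-1/613076) + 910079*(1/2824182) = -61944*(-1/613076) + 910079/2824182 = 15486/153269 + 910079/2824182 = 183222180703/432859550958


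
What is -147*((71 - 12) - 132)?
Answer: 10731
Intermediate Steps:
-147*((71 - 12) - 132) = -147*(59 - 132) = -147*(-73) = 10731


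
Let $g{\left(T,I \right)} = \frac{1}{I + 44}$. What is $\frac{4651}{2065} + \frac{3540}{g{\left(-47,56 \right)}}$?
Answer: $\frac{731014651}{2065} \approx 3.54 \cdot 10^{5}$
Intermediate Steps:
$g{\left(T,I \right)} = \frac{1}{44 + I}$
$\frac{4651}{2065} + \frac{3540}{g{\left(-47,56 \right)}} = \frac{4651}{2065} + \frac{3540}{\frac{1}{44 + 56}} = 4651 \cdot \frac{1}{2065} + \frac{3540}{\frac{1}{100}} = \frac{4651}{2065} + 3540 \frac{1}{\frac{1}{100}} = \frac{4651}{2065} + 3540 \cdot 100 = \frac{4651}{2065} + 354000 = \frac{731014651}{2065}$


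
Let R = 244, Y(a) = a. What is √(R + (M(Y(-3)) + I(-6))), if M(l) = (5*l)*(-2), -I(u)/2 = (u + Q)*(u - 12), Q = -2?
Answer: I*√14 ≈ 3.7417*I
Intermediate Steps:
I(u) = -2*(-12 + u)*(-2 + u) (I(u) = -2*(u - 2)*(u - 12) = -2*(-2 + u)*(-12 + u) = -2*(-12 + u)*(-2 + u))
M(l) = -10*l
√(R + (M(Y(-3)) + I(-6))) = √(244 + (-10*(-3) + (-48 - 2*(-6)² + 28*(-6)))) = √(244 + (30 + (-48 - 2*36 - 168))) = √(244 + (30 + (-48 - 72 - 168))) = √(244 + (30 - 288)) = √(244 - 258) = √(-14) = I*√14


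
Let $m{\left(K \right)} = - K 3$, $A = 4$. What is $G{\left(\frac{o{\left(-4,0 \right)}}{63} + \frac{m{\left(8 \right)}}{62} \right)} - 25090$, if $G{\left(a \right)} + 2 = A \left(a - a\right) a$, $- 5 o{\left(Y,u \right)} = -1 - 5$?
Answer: $-25092$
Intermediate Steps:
$o{\left(Y,u \right)} = \frac{6}{5}$ ($o{\left(Y,u \right)} = - \frac{-1 - 5}{5} = \left(- \frac{1}{5}\right) \left(-6\right) = \frac{6}{5}$)
$m{\left(K \right)} = - 3 K$
$G{\left(a \right)} = -2$ ($G{\left(a \right)} = -2 + 4 \left(a - a\right) a = -2 + 4 \cdot 0 a = -2 + 0 a = -2 + 0 = -2$)
$G{\left(\frac{o{\left(-4,0 \right)}}{63} + \frac{m{\left(8 \right)}}{62} \right)} - 25090 = -2 - 25090 = -25092$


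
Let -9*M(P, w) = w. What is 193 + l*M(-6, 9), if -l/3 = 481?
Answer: 1636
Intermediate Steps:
l = -1443 (l = -3*481 = -1443)
M(P, w) = -w/9
193 + l*M(-6, 9) = 193 - (-481)*9/3 = 193 - 1443*(-1) = 193 + 1443 = 1636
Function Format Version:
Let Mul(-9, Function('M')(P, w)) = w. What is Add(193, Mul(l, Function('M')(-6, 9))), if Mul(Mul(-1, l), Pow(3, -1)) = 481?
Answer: 1636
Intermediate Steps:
l = -1443 (l = Mul(-3, 481) = -1443)
Function('M')(P, w) = Mul(Rational(-1, 9), w)
Add(193, Mul(l, Function('M')(-6, 9))) = Add(193, Mul(-1443, Mul(Rational(-1, 9), 9))) = Add(193, Mul(-1443, -1)) = Add(193, 1443) = 1636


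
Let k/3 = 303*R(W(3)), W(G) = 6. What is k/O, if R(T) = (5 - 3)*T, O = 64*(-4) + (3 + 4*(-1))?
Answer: -10908/257 ≈ -42.444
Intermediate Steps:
O = -257 (O = -256 + (3 - 4) = -256 - 1 = -257)
R(T) = 2*T
k = 10908 (k = 3*(303*(2*6)) = 3*(303*12) = 3*3636 = 10908)
k/O = 10908/(-257) = 10908*(-1/257) = -10908/257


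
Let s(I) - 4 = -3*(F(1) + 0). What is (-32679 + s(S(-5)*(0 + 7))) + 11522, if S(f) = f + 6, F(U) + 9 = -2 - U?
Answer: -21117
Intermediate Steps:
F(U) = -11 - U (F(U) = -9 + (-2 - U) = -11 - U)
S(f) = 6 + f
s(I) = 40 (s(I) = 4 - 3*((-11 - 1*1) + 0) = 4 - 3*((-11 - 1) + 0) = 4 - 3*(-12 + 0) = 4 - 3*(-12) = 4 + 36 = 40)
(-32679 + s(S(-5)*(0 + 7))) + 11522 = (-32679 + 40) + 11522 = -32639 + 11522 = -21117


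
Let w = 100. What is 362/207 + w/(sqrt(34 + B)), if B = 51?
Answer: 362/207 + 20*sqrt(85)/17 ≈ 12.595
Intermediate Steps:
362/207 + w/(sqrt(34 + B)) = 362/207 + 100/(sqrt(34 + 51)) = 362*(1/207) + 100/(sqrt(85)) = 362/207 + 100*(sqrt(85)/85) = 362/207 + 20*sqrt(85)/17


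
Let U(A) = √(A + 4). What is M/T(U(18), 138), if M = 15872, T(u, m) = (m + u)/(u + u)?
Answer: -349184/9511 + 2190336*√22/9511 ≈ 1043.5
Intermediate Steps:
U(A) = √(4 + A)
T(u, m) = (m + u)/(2*u) (T(u, m) = (m + u)/((2*u)) = (m + u)*(1/(2*u)) = (m + u)/(2*u))
M/T(U(18), 138) = 15872/(((138 + √(4 + 18))/(2*(√(4 + 18))))) = 15872/(((138 + √22)/(2*(√22)))) = 15872/(((√22/22)*(138 + √22)/2)) = 15872/((√22*(138 + √22)/44)) = 15872*(2*√22/(138 + √22)) = 31744*√22/(138 + √22)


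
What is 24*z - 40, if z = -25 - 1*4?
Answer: -736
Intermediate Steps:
z = -29 (z = -25 - 4 = -29)
24*z - 40 = 24*(-29) - 40 = -696 - 40 = -736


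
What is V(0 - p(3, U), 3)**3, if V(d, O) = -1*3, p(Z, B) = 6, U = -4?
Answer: -27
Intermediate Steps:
V(d, O) = -3
V(0 - p(3, U), 3)**3 = (-3)**3 = -27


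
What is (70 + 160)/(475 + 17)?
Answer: 115/246 ≈ 0.46748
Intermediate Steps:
(70 + 160)/(475 + 17) = 230/492 = 230*(1/492) = 115/246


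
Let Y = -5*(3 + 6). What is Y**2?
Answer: 2025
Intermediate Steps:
Y = -45 (Y = -5*9 = -45)
Y**2 = (-45)**2 = 2025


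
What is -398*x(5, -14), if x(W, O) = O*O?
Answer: -78008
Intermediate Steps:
x(W, O) = O²
-398*x(5, -14) = -398*(-14)² = -398*196 = -78008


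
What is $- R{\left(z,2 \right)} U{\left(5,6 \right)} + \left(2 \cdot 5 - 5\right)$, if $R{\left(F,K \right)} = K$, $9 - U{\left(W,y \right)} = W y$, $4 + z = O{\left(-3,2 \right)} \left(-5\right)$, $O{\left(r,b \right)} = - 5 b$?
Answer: $47$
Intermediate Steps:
$z = 46$ ($z = -4 + \left(-5\right) 2 \left(-5\right) = -4 - -50 = -4 + 50 = 46$)
$U{\left(W,y \right)} = 9 - W y$
$- R{\left(z,2 \right)} U{\left(5,6 \right)} + \left(2 \cdot 5 - 5\right) = \left(-1\right) 2 \left(9 - 5 \cdot 6\right) + \left(2 \cdot 5 - 5\right) = - 2 \left(9 - 30\right) + \left(10 - 5\right) = \left(-2\right) \left(-21\right) + 5 = 42 + 5 = 47$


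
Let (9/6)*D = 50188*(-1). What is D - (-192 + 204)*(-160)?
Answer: -94616/3 ≈ -31539.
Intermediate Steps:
D = -100376/3 (D = 2*(50188*(-1))/3 = (2/3)*(-50188) = -100376/3 ≈ -33459.)
D - (-192 + 204)*(-160) = -100376/3 - (-192 + 204)*(-160) = -100376/3 - 12*(-160) = -100376/3 - 1*(-1920) = -100376/3 + 1920 = -94616/3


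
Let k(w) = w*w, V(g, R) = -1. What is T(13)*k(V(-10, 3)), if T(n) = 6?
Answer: 6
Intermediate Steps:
k(w) = w**2
T(13)*k(V(-10, 3)) = 6*(-1)**2 = 6*1 = 6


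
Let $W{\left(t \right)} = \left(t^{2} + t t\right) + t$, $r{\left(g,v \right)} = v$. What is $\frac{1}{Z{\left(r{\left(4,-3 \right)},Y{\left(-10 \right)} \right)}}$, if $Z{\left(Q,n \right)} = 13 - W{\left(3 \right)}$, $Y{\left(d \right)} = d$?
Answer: $- \frac{1}{8} \approx -0.125$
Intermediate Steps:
$W{\left(t \right)} = t + 2 t^{2}$ ($W{\left(t \right)} = \left(t^{2} + t^{2}\right) + t = 2 t^{2} + t = t + 2 t^{2}$)
$Z{\left(Q,n \right)} = -8$ ($Z{\left(Q,n \right)} = 13 - 3 \left(1 + 2 \cdot 3\right) = 13 - 3 \left(1 + 6\right) = 13 - 3 \cdot 7 = 13 - 21 = -8$)
$\frac{1}{Z{\left(r{\left(4,-3 \right)},Y{\left(-10 \right)} \right)}} = \frac{1}{-8} = - \frac{1}{8}$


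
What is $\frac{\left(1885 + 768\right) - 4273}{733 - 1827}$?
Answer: $\frac{810}{547} \approx 1.4808$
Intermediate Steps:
$\frac{\left(1885 + 768\right) - 4273}{733 - 1827} = \frac{2653 - 4273}{-1094} = \left(-1620\right) \left(- \frac{1}{1094}\right) = \frac{810}{547}$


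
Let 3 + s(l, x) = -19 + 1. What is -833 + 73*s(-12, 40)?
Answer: -2366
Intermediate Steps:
s(l, x) = -21 (s(l, x) = -3 + (-19 + 1) = -3 - 18 = -21)
-833 + 73*s(-12, 40) = -833 + 73*(-21) = -833 - 1533 = -2366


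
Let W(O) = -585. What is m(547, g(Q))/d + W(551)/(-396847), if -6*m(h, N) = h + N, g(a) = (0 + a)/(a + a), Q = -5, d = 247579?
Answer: 434485705/393003933652 ≈ 0.0011056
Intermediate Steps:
g(a) = ½ (g(a) = a/((2*a)) = a*(1/(2*a)) = ½)
m(h, N) = -N/6 - h/6 (m(h, N) = -(h + N)/6 = -(N + h)/6 = -N/6 - h/6)
m(547, g(Q))/d + W(551)/(-396847) = (-⅙*½ - ⅙*547)/247579 - 585/(-396847) = (-1/12 - 547/6)*(1/247579) - 585*(-1/396847) = -365/4*1/247579 + 585/396847 = -365/990316 + 585/396847 = 434485705/393003933652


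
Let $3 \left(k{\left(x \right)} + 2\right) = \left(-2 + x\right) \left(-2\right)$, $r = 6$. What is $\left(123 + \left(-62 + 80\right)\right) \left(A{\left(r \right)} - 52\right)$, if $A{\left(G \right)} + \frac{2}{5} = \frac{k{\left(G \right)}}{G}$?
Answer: $- \frac{112471}{15} \approx -7498.1$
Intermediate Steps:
$k{\left(x \right)} = - \frac{2}{3} - \frac{2 x}{3}$ ($k{\left(x \right)} = -2 + \frac{\left(-2 + x\right) \left(-2\right)}{3} = -2 + \frac{4 - 2 x}{3} = -2 - \left(- \frac{4}{3} + \frac{2 x}{3}\right) = - \frac{2}{3} - \frac{2 x}{3}$)
$A{\left(G \right)} = - \frac{2}{5} + \frac{- \frac{2}{3} - \frac{2 G}{3}}{G}$
$\left(123 + \left(-62 + 80\right)\right) \left(A{\left(r \right)} - 52\right) = \left(123 + \left(-62 + 80\right)\right) \left(\frac{2 \left(-5 - 48\right)}{15 \cdot 6} - 52\right) = \left(123 + 18\right) \left(\frac{2}{15} \cdot \frac{1}{6} \left(-5 - 48\right) - 52\right) = 141 \left(\frac{2}{15} \cdot \frac{1}{6} \left(-53\right) - 52\right) = 141 \left(- \frac{53}{45} - 52\right) = 141 \left(- \frac{2393}{45}\right) = - \frac{112471}{15}$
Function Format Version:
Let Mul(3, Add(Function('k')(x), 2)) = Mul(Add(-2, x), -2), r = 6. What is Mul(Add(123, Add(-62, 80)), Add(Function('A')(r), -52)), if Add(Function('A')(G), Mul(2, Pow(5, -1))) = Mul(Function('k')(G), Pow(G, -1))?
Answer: Rational(-112471, 15) ≈ -7498.1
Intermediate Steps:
Function('k')(x) = Add(Rational(-2, 3), Mul(Rational(-2, 3), x)) (Function('k')(x) = Add(-2, Mul(Rational(1, 3), Mul(Add(-2, x), -2))) = Add(-2, Mul(Rational(1, 3), Add(4, Mul(-2, x)))) = Add(-2, Add(Rational(4, 3), Mul(Rational(-2, 3), x))) = Add(Rational(-2, 3), Mul(Rational(-2, 3), x)))
Function('A')(G) = Add(Rational(-2, 5), Mul(Pow(G, -1), Add(Rational(-2, 3), Mul(Rational(-2, 3), G)))) (Function('A')(G) = Add(Rational(-2, 5), Mul(Add(Rational(-2, 3), Mul(Rational(-2, 3), G)), Pow(G, -1))) = Add(Rational(-2, 5), Mul(Pow(G, -1), Add(Rational(-2, 3), Mul(Rational(-2, 3), G)))))
Mul(Add(123, Add(-62, 80)), Add(Function('A')(r), -52)) = Mul(Add(123, Add(-62, 80)), Add(Mul(Rational(2, 15), Pow(6, -1), Add(-5, Mul(-8, 6))), -52)) = Mul(Add(123, 18), Add(Mul(Rational(2, 15), Rational(1, 6), Add(-5, -48)), -52)) = Mul(141, Add(Mul(Rational(2, 15), Rational(1, 6), -53), -52)) = Mul(141, Add(Rational(-53, 45), -52)) = Mul(141, Rational(-2393, 45)) = Rational(-112471, 15)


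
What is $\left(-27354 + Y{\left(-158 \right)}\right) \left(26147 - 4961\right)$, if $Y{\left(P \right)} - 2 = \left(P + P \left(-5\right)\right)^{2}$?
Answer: $7882717392$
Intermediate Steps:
$Y{\left(P \right)} = 2 + 16 P^{2}$ ($Y{\left(P \right)} = 2 + \left(P + P \left(-5\right)\right)^{2} = 2 + \left(P - 5 P\right)^{2} = 2 + \left(- 4 P\right)^{2} = 2 + 16 P^{2}$)
$\left(-27354 + Y{\left(-158 \right)}\right) \left(26147 - 4961\right) = \left(-27354 + \left(2 + 16 \left(-158\right)^{2}\right)\right) \left(26147 - 4961\right) = \left(-27354 + \left(2 + 16 \cdot 24964\right)\right) 21186 = \left(-27354 + \left(2 + 399424\right)\right) 21186 = \left(-27354 + 399426\right) 21186 = 372072 \cdot 21186 = 7882717392$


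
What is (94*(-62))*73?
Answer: -425444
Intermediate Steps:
(94*(-62))*73 = -5828*73 = -425444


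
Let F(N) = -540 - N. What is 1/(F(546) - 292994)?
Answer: -1/294080 ≈ -3.4004e-6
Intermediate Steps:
1/(F(546) - 292994) = 1/((-540 - 1*546) - 292994) = 1/((-540 - 546) - 292994) = 1/(-1086 - 292994) = 1/(-294080) = -1/294080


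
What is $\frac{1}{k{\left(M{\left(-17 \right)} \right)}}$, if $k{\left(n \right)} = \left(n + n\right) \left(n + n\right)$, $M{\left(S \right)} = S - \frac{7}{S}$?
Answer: $\frac{289}{318096} \approx 0.00090853$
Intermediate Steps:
$M{\left(S \right)} = S - \frac{7}{S}$
$k{\left(n \right)} = 4 n^{2}$ ($k{\left(n \right)} = 2 n 2 n = 4 n^{2}$)
$\frac{1}{k{\left(M{\left(-17 \right)} \right)}} = \frac{1}{4 \left(-17 - \frac{7}{-17}\right)^{2}} = \frac{1}{4 \left(-17 - - \frac{7}{17}\right)^{2}} = \frac{1}{4 \left(-17 + \frac{7}{17}\right)^{2}} = \frac{1}{4 \left(- \frac{282}{17}\right)^{2}} = \frac{1}{4 \cdot \frac{79524}{289}} = \frac{1}{\frac{318096}{289}} = \frac{289}{318096}$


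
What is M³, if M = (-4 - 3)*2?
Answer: -2744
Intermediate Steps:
M = -14 (M = -7*2 = -14)
M³ = (-14)³ = -2744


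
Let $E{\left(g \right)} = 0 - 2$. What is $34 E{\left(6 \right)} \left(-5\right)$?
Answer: $340$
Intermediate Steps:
$E{\left(g \right)} = -2$ ($E{\left(g \right)} = 0 - 2 = -2$)
$34 E{\left(6 \right)} \left(-5\right) = 34 \left(-2\right) \left(-5\right) = \left(-68\right) \left(-5\right) = 340$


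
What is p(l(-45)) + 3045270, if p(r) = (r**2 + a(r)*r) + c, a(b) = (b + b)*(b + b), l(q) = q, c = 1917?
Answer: 2684712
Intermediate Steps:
a(b) = 4*b**2 (a(b) = (2*b)*(2*b) = 4*b**2)
p(r) = 1917 + r**2 + 4*r**3 (p(r) = (r**2 + (4*r**2)*r) + 1917 = (r**2 + 4*r**3) + 1917 = 1917 + r**2 + 4*r**3)
p(l(-45)) + 3045270 = (1917 + (-45)**2 + 4*(-45)**3) + 3045270 = (1917 + 2025 + 4*(-91125)) + 3045270 = (1917 + 2025 - 364500) + 3045270 = -360558 + 3045270 = 2684712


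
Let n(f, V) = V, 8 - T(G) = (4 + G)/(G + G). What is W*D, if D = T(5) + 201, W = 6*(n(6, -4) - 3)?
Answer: -43701/5 ≈ -8740.2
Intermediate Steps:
T(G) = 8 - (4 + G)/(2*G) (T(G) = 8 - (4 + G)/(G + G) = 8 - (4 + G)/(2*G))
W = -42 (W = 6*(-4 - 3) = 6*(-7) = -42)
D = 2081/10 (D = (15/2 - 2/5) + 201 = (15/2 - 2*⅕) + 201 = (15/2 - ⅖) + 201 = 71/10 + 201 = 2081/10 ≈ 208.10)
W*D = -42*2081/10 = -43701/5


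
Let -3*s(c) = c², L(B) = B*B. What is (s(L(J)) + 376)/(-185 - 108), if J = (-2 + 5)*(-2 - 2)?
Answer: 6536/293 ≈ 22.307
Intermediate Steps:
J = -12 (J = 3*(-4) = -12)
L(B) = B²
s(c) = -c²/3
(s(L(J)) + 376)/(-185 - 108) = (-((-12)²)²/3 + 376)/(-185 - 108) = (-⅓*144² + 376)/(-293) = (-⅓*20736 + 376)*(-1/293) = (-6912 + 376)*(-1/293) = -6536*(-1/293) = 6536/293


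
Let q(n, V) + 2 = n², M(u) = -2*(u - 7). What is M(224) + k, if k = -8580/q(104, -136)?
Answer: -2350928/5407 ≈ -434.79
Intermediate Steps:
M(u) = 14 - 2*u (M(u) = -2*(-7 + u) = 14 - 2*u)
q(n, V) = -2 + n²
k = -4290/5407 (k = -8580/(-2 + 104²) = -8580/(-2 + 10816) = -8580/10814 = -8580*1/10814 = -4290/5407 ≈ -0.79342)
M(224) + k = (14 - 2*224) - 4290/5407 = (14 - 448) - 4290/5407 = -434 - 4290/5407 = -2350928/5407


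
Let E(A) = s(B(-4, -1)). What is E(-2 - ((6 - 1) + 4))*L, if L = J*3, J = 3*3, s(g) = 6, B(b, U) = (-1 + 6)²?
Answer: 162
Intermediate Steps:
B(b, U) = 25 (B(b, U) = 5² = 25)
J = 9
L = 27 (L = 9*3 = 27)
E(A) = 6
E(-2 - ((6 - 1) + 4))*L = 6*27 = 162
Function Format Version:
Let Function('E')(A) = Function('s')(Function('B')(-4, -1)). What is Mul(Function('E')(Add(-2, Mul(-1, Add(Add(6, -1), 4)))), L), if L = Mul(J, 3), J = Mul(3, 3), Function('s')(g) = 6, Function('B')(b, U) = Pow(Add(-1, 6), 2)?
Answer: 162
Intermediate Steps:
Function('B')(b, U) = 25 (Function('B')(b, U) = Pow(5, 2) = 25)
J = 9
L = 27 (L = Mul(9, 3) = 27)
Function('E')(A) = 6
Mul(Function('E')(Add(-2, Mul(-1, Add(Add(6, -1), 4)))), L) = Mul(6, 27) = 162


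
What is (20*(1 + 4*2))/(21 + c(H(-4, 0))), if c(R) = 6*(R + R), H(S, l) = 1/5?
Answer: 100/13 ≈ 7.6923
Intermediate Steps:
H(S, l) = ⅕
c(R) = 12*R (c(R) = 6*(2*R) = 12*R)
(20*(1 + 4*2))/(21 + c(H(-4, 0))) = (20*(1 + 4*2))/(21 + 12*(⅕)) = (20*(1 + 8))/(21 + 12/5) = (20*9)/(117/5) = 180*(5/117) = 100/13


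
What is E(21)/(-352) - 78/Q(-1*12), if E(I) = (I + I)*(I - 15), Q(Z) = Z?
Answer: 509/88 ≈ 5.7841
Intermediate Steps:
E(I) = 2*I*(-15 + I) (E(I) = (2*I)*(-15 + I) = 2*I*(-15 + I))
E(21)/(-352) - 78/Q(-1*12) = (2*21*(-15 + 21))/(-352) - 78/((-1*12)) = (2*21*6)*(-1/352) - 78/(-12) = 252*(-1/352) - 78*(-1/12) = -63/88 + 13/2 = 509/88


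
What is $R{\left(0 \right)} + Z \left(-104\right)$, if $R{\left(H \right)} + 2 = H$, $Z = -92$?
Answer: $9566$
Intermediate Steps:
$R{\left(H \right)} = -2 + H$
$R{\left(0 \right)} + Z \left(-104\right) = \left(-2 + 0\right) - -9568 = -2 + 9568 = 9566$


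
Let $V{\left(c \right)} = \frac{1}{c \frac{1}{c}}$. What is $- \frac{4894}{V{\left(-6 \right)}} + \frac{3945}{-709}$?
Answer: $- \frac{3473791}{709} \approx -4899.6$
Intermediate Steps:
$V{\left(c \right)} = 1$ ($V{\left(c \right)} = 1^{-1} = 1$)
$- \frac{4894}{V{\left(-6 \right)}} + \frac{3945}{-709} = - \frac{4894}{1} + \frac{3945}{-709} = \left(-4894\right) 1 + 3945 \left(- \frac{1}{709}\right) = -4894 - \frac{3945}{709} = - \frac{3473791}{709}$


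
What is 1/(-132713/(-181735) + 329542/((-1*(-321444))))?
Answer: 29208812670/51274556471 ≈ 0.56966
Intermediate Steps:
1/(-132713/(-181735) + 329542/((-1*(-321444)))) = 1/(-132713*(-1/181735) + 329542/321444) = 1/(132713/181735 + 329542*(1/321444)) = 1/(132713/181735 + 164771/160722) = 1/(51274556471/29208812670) = 29208812670/51274556471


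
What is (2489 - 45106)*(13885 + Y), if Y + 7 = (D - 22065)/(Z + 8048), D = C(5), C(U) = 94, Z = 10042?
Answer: -10698190215233/18090 ≈ -5.9139e+8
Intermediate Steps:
D = 94
Y = -148601/18090 (Y = -7 + (94 - 22065)/(10042 + 8048) = -7 - 21971/18090 = -148601/18090 ≈ -8.2145)
(2489 - 45106)*(13885 + Y) = (2489 - 45106)*(13885 - 148601/18090) = -42617*251031049/18090 = -10698190215233/18090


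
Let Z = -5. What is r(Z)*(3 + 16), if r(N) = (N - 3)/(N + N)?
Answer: 76/5 ≈ 15.200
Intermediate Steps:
r(N) = (-3 + N)/(2*N) (r(N) = (-3 + N)/((2*N)) = (-3 + N)*(1/(2*N)) = (-3 + N)/(2*N))
r(Z)*(3 + 16) = ((1/2)*(-3 - 5)/(-5))*(3 + 16) = ((1/2)*(-1/5)*(-8))*19 = (4/5)*19 = 76/5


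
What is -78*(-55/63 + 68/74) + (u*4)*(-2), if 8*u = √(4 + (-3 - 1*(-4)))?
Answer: -2782/777 - √5 ≈ -5.8165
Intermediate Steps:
u = √5/8 (u = √(4 + (-3 - 1*(-4)))/8 = √(4 + (-3 + 4))/8 = √(4 + 1)/8 = √5/8 ≈ 0.27951)
-78*(-55/63 + 68/74) + (u*4)*(-2) = -78*(-55/63 + 68/74) + ((√5/8)*4)*(-2) = -78*(-55*1/63 + 68*(1/74)) + (√5/2)*(-2) = -78*(-55/63 + 34/37) - √5 = -78*107/2331 - √5 = -2782/777 - √5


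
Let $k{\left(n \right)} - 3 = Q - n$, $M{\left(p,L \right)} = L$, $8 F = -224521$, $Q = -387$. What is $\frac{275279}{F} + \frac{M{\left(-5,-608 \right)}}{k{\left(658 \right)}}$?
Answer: $- \frac{1079108488}{116975441} \approx -9.2251$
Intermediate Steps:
$F = - \frac{224521}{8}$ ($F = \frac{1}{8} \left(-224521\right) = - \frac{224521}{8} \approx -28065.0$)
$k{\left(n \right)} = -384 - n$ ($k{\left(n \right)} = 3 - \left(387 + n\right) = -384 - n$)
$\frac{275279}{F} + \frac{M{\left(-5,-608 \right)}}{k{\left(658 \right)}} = \frac{275279}{- \frac{224521}{8}} - \frac{608}{-384 - 658} = 275279 \left(- \frac{8}{224521}\right) - \frac{608}{-384 - 658} = - \frac{2202232}{224521} - \frac{608}{-1042} = - \frac{2202232}{224521} - - \frac{304}{521} = - \frac{2202232}{224521} + \frac{304}{521} = - \frac{1079108488}{116975441}$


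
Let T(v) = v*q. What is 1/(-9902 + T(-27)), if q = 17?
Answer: -1/10361 ≈ -9.6516e-5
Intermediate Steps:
T(v) = 17*v (T(v) = v*17 = 17*v)
1/(-9902 + T(-27)) = 1/(-9902 + 17*(-27)) = 1/(-9902 - 459) = 1/(-10361) = -1/10361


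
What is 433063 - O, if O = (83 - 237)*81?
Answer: 445537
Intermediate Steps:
O = -12474 (O = -154*81 = -12474)
433063 - O = 433063 - 1*(-12474) = 433063 + 12474 = 445537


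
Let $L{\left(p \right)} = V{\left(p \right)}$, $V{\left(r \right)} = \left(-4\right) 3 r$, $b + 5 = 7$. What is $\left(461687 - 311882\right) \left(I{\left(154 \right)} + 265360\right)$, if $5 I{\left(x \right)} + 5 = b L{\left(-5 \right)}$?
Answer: $39755700315$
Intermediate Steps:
$b = 2$ ($b = -5 + 7 = 2$)
$V{\left(r \right)} = - 12 r$
$L{\left(p \right)} = - 12 p$
$I{\left(x \right)} = 23$ ($I{\left(x \right)} = -1 + \frac{2 \left(\left(-12\right) \left(-5\right)\right)}{5} = -1 + \frac{2 \cdot 60}{5} = -1 + \frac{1}{5} \cdot 120 = -1 + 24 = 23$)
$\left(461687 - 311882\right) \left(I{\left(154 \right)} + 265360\right) = \left(461687 - 311882\right) \left(23 + 265360\right) = 149805 \cdot 265383 = 39755700315$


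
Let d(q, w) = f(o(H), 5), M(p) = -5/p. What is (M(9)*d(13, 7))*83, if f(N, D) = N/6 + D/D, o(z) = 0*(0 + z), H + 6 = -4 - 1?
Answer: -415/9 ≈ -46.111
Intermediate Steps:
H = -11 (H = -6 + (-4 - 1) = -6 - 5 = -11)
o(z) = 0 (o(z) = 0*z = 0)
f(N, D) = 1 + N/6 (f(N, D) = N*(⅙) + 1 = N/6 + 1 = 1 + N/6)
d(q, w) = 1 (d(q, w) = 1 + (⅙)*0 = 1 + 0 = 1)
(M(9)*d(13, 7))*83 = (-5/9*1)*83 = (-5*⅑*1)*83 = -5/9*1*83 = -5/9*83 = -415/9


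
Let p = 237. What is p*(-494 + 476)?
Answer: -4266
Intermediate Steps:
p*(-494 + 476) = 237*(-494 + 476) = 237*(-18) = -4266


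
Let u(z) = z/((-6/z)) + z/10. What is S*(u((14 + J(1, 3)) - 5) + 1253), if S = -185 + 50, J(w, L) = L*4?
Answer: -159516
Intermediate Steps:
J(w, L) = 4*L
S = -135
u(z) = -z**2/6 + z/10 (u(z) = z*(-z/6) + z*(1/10) = -z**2/6 + z/10)
S*(u((14 + J(1, 3)) - 5) + 1253) = -135*(((14 + 4*3) - 5)*(3 - 5*((14 + 4*3) - 5))/30 + 1253) = -135*(((14 + 12) - 5)*(3 - 5*((14 + 12) - 5))/30 + 1253) = -135*((26 - 5)*(3 - 5*(26 - 5))/30 + 1253) = -135*((1/30)*21*(3 - 5*21) + 1253) = -135*((1/30)*21*(3 - 105) + 1253) = -135*((1/30)*21*(-102) + 1253) = -135*(-357/5 + 1253) = -135*5908/5 = -159516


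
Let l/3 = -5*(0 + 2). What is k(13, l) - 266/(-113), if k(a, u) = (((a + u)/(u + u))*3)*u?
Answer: -5231/226 ≈ -23.146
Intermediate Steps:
l = -30 (l = 3*(-5*(0 + 2)) = 3*(-5*2) = 3*(-10) = -30)
k(a, u) = 3*a/2 + 3*u/2 (k(a, u) = (((a + u)/((2*u)))*3)*u = (((a + u)*(1/(2*u)))*3)*u = (((a + u)/(2*u))*3)*u = (3*(a + u)/(2*u))*u = 3*a/2 + 3*u/2)
k(13, l) - 266/(-113) = ((3/2)*13 + (3/2)*(-30)) - 266/(-113) = (39/2 - 45) - 266*(-1)/113 = -51/2 - 1*(-266/113) = -51/2 + 266/113 = -5231/226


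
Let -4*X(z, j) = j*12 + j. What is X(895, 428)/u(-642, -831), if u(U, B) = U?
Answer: 13/6 ≈ 2.1667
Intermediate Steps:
X(z, j) = -13*j/4 (X(z, j) = -(j*12 + j)/4 = -(12*j + j)/4 = -13*j/4)
X(895, 428)/u(-642, -831) = -13/4*428/(-642) = -1391*(-1/642) = 13/6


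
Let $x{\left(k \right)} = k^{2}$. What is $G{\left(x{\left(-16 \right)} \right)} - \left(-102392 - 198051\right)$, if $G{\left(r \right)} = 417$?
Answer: $300860$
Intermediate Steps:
$G{\left(x{\left(-16 \right)} \right)} - \left(-102392 - 198051\right) = 417 - \left(-102392 - 198051\right) = 417 - -300443 = 417 + 300443 = 300860$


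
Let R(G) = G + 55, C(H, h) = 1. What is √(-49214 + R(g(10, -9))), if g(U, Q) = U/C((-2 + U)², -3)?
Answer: 3*I*√5461 ≈ 221.7*I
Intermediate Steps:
g(U, Q) = U (g(U, Q) = U/1 = U*1 = U)
R(G) = 55 + G
√(-49214 + R(g(10, -9))) = √(-49214 + (55 + 10)) = √(-49214 + 65) = √(-49149) = 3*I*√5461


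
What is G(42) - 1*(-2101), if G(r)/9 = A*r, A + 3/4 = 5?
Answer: 7415/2 ≈ 3707.5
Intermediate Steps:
A = 17/4 (A = -¾ + 5 = 17/4 ≈ 4.2500)
G(r) = 153*r/4 (G(r) = 9*(17*r/4) = 153*r/4)
G(42) - 1*(-2101) = (153/4)*42 - 1*(-2101) = 3213/2 + 2101 = 7415/2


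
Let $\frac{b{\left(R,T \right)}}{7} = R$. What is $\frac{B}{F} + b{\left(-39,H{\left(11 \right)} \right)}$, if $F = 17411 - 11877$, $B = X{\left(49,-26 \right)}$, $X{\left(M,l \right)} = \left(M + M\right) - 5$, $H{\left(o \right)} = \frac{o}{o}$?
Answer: $- \frac{1510689}{5534} \approx -272.98$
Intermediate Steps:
$H{\left(o \right)} = 1$
$b{\left(R,T \right)} = 7 R$
$X{\left(M,l \right)} = -5 + 2 M$ ($X{\left(M,l \right)} = 2 M - 5 = -5 + 2 M$)
$B = 93$ ($B = -5 + 2 \cdot 49 = -5 + 98 = 93$)
$F = 5534$ ($F = 17411 - 11877 = 5534$)
$\frac{B}{F} + b{\left(-39,H{\left(11 \right)} \right)} = \frac{93}{5534} + 7 \left(-39\right) = 93 \cdot \frac{1}{5534} - 273 = \frac{93}{5534} - 273 = - \frac{1510689}{5534}$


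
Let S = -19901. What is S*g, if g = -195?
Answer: 3880695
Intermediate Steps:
S*g = -19901*(-195) = 3880695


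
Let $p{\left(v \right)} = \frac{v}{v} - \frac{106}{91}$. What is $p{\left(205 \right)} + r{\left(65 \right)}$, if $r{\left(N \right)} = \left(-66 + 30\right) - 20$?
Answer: $- \frac{5111}{91} \approx -56.165$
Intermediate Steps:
$r{\left(N \right)} = -56$ ($r{\left(N \right)} = -36 - 20 = -56$)
$p{\left(v \right)} = - \frac{15}{91}$ ($p{\left(v \right)} = 1 - \frac{106}{91} = - \frac{15}{91}$)
$p{\left(205 \right)} + r{\left(65 \right)} = - \frac{15}{91} - 56 = - \frac{5111}{91}$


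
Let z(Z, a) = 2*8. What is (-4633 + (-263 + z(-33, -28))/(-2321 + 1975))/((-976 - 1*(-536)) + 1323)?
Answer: -1602771/305518 ≈ -5.2461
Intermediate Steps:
z(Z, a) = 16
(-4633 + (-263 + z(-33, -28))/(-2321 + 1975))/((-976 - 1*(-536)) + 1323) = (-4633 + (-263 + 16)/(-2321 + 1975))/((-976 - 1*(-536)) + 1323) = (-4633 - 247/(-346))/((-976 + 536) + 1323) = (-4633 - 247*(-1/346))/(-440 + 1323) = (-4633 + 247/346)/883 = -1602771/346*1/883 = -1602771/305518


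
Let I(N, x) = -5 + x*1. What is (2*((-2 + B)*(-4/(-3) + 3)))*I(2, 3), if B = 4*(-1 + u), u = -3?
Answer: 312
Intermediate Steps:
I(N, x) = -5 + x
B = -16 (B = 4*(-1 - 3) = 4*(-4) = -16)
(2*((-2 + B)*(-4/(-3) + 3)))*I(2, 3) = (2*((-2 - 16)*(-4/(-3) + 3)))*(-5 + 3) = (2*(-18*(-4*(-⅓) + 3)))*(-2) = (2*(-18*(4/3 + 3)))*(-2) = (2*(-18*13/3))*(-2) = (2*(-78))*(-2) = -156*(-2) = 312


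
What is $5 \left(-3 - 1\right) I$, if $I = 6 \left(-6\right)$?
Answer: $720$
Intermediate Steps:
$I = -36$
$5 \left(-3 - 1\right) I = 5 \left(-3 - 1\right) \left(-36\right) = 5 \left(-4\right) \left(-36\right) = \left(-20\right) \left(-36\right) = 720$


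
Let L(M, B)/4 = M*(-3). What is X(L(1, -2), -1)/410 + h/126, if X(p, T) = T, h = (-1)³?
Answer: -134/12915 ≈ -0.010376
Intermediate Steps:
L(M, B) = -12*M (L(M, B) = 4*(M*(-3)) = 4*(-3*M) = -12*M)
h = -1
X(L(1, -2), -1)/410 + h/126 = -1/410 - 1/126 = -134/12915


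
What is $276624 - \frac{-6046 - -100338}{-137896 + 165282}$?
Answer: $\frac{3787765286}{13693} \approx 2.7662 \cdot 10^{5}$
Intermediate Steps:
$276624 - \frac{-6046 - -100338}{-137896 + 165282} = 276624 - \frac{-6046 + 100338}{27386} = 276624 - 94292 \cdot \frac{1}{27386} = 276624 - \frac{47146}{13693} = \frac{3787765286}{13693}$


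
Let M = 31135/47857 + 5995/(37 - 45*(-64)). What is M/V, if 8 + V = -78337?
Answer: -75544702/2187374678361 ≈ -3.4537e-5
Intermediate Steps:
V = -78345 (V = -8 - 78337 = -78345)
M = 377723510/139598869 (M = 31135*(1/47857) + 5995/(37 + 2880) = 31135/47857 + 5995/2917 = 377723510/139598869 ≈ 2.7058)
M/V = (377723510/139598869)/(-78345) = (377723510/139598869)*(-1/78345) = -75544702/2187374678361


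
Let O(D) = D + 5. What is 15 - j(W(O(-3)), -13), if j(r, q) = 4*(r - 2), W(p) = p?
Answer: 15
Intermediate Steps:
O(D) = 5 + D
j(r, q) = -8 + 4*r (j(r, q) = 4*(-2 + r) = -8 + 4*r)
15 - j(W(O(-3)), -13) = 15 - (-8 + 4*(5 - 3)) = 15 - (-8 + 4*2) = 15 - (-8 + 8) = 15 - 1*0 = 15 + 0 = 15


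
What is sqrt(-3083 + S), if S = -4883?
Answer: I*sqrt(7966) ≈ 89.252*I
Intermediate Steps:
sqrt(-3083 + S) = sqrt(-3083 - 4883) = sqrt(-7966) = I*sqrt(7966)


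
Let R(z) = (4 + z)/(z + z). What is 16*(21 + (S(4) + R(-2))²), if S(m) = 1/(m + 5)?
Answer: 27412/81 ≈ 338.42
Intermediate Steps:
R(z) = (4 + z)/(2*z) (R(z) = (4 + z)/((2*z)) = (4 + z)*(1/(2*z)) = (4 + z)/(2*z))
S(m) = 1/(5 + m)
16*(21 + (S(4) + R(-2))²) = 16*(21 + (1/(5 + 4) + (½)*(4 - 2)/(-2))²) = 16*(21 + (1/9 + (½)*(-½)*2)²) = 16*(21 + (⅑ - ½)²) = 16*(21 + (-7/18)²) = 16*(21 + 49/324) = 16*(6853/324) = 27412/81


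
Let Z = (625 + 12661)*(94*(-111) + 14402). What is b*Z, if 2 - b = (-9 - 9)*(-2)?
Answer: -1792440832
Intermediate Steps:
b = -34 (b = 2 - (-9 - 9)*(-2) = 2 - (-18)*(-2) = 2 - 1*36 = 2 - 36 = -34)
Z = 52718848 (Z = 13286*(-10434 + 14402) = 13286*3968 = 52718848)
b*Z = -34*52718848 = -1792440832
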